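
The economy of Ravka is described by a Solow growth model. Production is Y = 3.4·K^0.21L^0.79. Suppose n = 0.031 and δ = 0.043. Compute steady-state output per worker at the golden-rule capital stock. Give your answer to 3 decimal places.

y_gold ≈ 6.211

Capital per worker breaks even when investment replaces (n + δ)·k; here n + δ = 0.074.
Setting f'(k) = n+δ gives 0.21·3.4·k^(0.21−1) = 0.074, hence k_gold = (0.21·3.4/0.074)^(1/0.79) ≈ 17.6263.
Output: y_gold = 3.4·k_gold^0.21 = 3.4·17.6263^0.21 ≈ 6.2112.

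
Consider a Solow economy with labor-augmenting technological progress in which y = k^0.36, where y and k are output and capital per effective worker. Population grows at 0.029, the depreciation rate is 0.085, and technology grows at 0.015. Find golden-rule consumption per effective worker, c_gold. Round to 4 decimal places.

The effective depreciation rate is n + g + δ = 0.029 + 0.015 + 0.085 = 0.129.
Maximizing c = f(k) − (n+g+δ)·k gives f'(k) = n+g+δ, i.e. 0.36·k^(0.36−1) = 0.129, so k_gold = (0.36/0.129)^(1/0.64) ≈ 4.9708.
y_gold = 4.9708^0.36 ≈ 1.7812.
c_gold = y_gold − (n+g+δ)·k_gold = 1.7812 − 0.129·4.9708 ≈ 1.1400.

c_gold ≈ 1.1400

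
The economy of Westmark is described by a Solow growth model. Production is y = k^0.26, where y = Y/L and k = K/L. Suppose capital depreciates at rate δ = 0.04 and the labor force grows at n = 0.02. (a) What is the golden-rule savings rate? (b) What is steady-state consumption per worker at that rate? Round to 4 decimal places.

(a) s_gold = 0.2600; (b) c_gold ≈ 1.2387

Capital per worker breaks even when investment replaces (n + δ)·k; here n + δ = 0.06.
For Cobb-Douglas, s_gold equals capital's share: s_gold = 0.26.
Golden rule sets MPK = n+δ: 0.26·k^(0.26−1) = 0.06, so k_gold = (0.26/0.06)^(1/0.74) ≈ 7.2539.
y_gold = 7.2539^0.26 ≈ 1.6740; c_gold = (1−0.26)·y_gold ≈ 1.2387.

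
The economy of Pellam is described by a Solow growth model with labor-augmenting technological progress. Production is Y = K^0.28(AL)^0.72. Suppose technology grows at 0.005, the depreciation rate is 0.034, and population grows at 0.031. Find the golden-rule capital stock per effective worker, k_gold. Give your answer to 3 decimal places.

k_gold ≈ 6.858

The effective depreciation rate is n + g + δ = 0.031 + 0.005 + 0.034 = 0.07.
At the golden rule the marginal product of capital equals n+g+δ: 0.28·k^(0.28−1) = 0.07. Solving, k_gold = (0.28/0.07)^(1/0.72) ≈ 6.8580.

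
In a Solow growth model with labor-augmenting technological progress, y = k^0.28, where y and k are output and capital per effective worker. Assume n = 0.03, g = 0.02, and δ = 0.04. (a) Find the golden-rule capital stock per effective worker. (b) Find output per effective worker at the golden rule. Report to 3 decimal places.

Break-even investment rate: n + g + δ = 0.03 + 0.02 + 0.04 = 0.09.
Setting f'(k) = n+g+δ gives 0.28·k^(0.28−1) = 0.09, hence k_gold = (0.28/0.09)^(1/0.72) ≈ 4.8373.
y_gold = 4.8373^0.28 ≈ 1.5549.

(a) k_gold ≈ 4.837; (b) y_gold ≈ 1.555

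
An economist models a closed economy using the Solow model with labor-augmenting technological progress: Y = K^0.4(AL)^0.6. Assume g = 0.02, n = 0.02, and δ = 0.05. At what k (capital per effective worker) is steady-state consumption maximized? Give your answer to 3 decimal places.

k_gold ≈ 12.014

n + g + δ = 0.02 + 0.02 + 0.05 = 0.09.
Golden rule sets MPK = n+g+δ: 0.4·k^(0.4−1) = 0.09, so k_gold = (0.4/0.09)^(1/0.6) ≈ 12.0142.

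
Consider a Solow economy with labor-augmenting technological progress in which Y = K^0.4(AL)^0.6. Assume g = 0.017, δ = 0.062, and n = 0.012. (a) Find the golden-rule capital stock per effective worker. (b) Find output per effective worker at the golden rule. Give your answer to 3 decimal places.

(a) k_gold ≈ 11.795; (b) y_gold ≈ 2.683

Capital per effective worker breaks even when investment replaces (n + g + δ)·k; here n + g + δ = 0.091.
Setting f'(k) = n+g+δ gives 0.4·k^(0.4−1) = 0.091, hence k_gold = (0.4/0.091)^(1/0.6) ≈ 11.7950.
y_gold = 11.7950^0.4 ≈ 2.6834.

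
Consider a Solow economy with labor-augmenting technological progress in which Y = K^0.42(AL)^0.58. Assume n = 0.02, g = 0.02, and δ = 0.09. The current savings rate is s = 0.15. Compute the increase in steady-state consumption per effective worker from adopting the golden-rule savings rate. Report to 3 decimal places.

Capital per effective worker breaks even when investment replaces (n + g + δ)·k; here n + g + δ = 0.13.
Current steady state (s = 0.15): k* = (0.15/0.13)^(1/0.58) ≈ 1.2798, y* = 1.2798^0.42 ≈ 1.1092, c* = (1−0.15)·1.1092 ≈ 0.9428.
Golden rule sets MPK = n+g+δ: 0.42·k^(0.42−1) = 0.13, so k_gold = (0.42/0.13)^(1/0.58) ≈ 7.5529.
y_gold = 7.5529^0.42 ≈ 2.3378, c_gold = y_gold − 0.13·k_gold ≈ 1.3559.
Gain: Δc = 1.3559 − 0.9428 ≈ 0.4131.

Δc ≈ 0.413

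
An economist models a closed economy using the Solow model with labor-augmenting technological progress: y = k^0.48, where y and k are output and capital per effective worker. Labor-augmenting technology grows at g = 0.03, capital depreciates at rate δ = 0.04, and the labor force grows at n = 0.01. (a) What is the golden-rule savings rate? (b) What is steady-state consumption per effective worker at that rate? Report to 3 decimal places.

n + g + δ = 0.01 + 0.03 + 0.04 = 0.08.
For Cobb-Douglas, s_gold equals capital's share: s_gold = 0.48.
Golden rule sets MPK = n+g+δ: 0.48·k^(0.48−1) = 0.08, so k_gold = (0.48/0.08)^(1/0.52) ≈ 31.3650.
y_gold = 31.3650^0.48 ≈ 5.2275; c_gold = (1−0.48)·y_gold ≈ 2.7183.

(a) s_gold = 0.480; (b) c_gold ≈ 2.718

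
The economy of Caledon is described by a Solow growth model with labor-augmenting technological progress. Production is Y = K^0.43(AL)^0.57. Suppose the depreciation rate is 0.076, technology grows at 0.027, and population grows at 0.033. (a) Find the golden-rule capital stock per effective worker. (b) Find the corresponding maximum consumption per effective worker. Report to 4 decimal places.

The effective depreciation rate is n + g + δ = 0.033 + 0.027 + 0.076 = 0.136.
Setting f'(k) = n+g+δ gives 0.43·k^(0.43−1) = 0.136, hence k_gold = (0.43/0.136)^(1/0.57) ≈ 7.5348.
y_gold = 7.5348^0.43 ≈ 2.3831; c_gold = y_gold − 0.136·k_gold ≈ 1.3584.

(a) k_gold ≈ 7.5348; (b) c_gold ≈ 1.3584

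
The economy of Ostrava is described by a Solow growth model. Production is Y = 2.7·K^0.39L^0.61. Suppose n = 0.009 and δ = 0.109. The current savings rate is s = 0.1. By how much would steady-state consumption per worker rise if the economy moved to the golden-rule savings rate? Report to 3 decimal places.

Δc ≈ 2.549

Capital per worker breaks even when investment replaces (n + δ)·k; here n + δ = 0.118.
Current steady state (s = 0.1): k* = (0.1·2.7/0.118)^(1/0.61) ≈ 3.8843, y* = 2.7·3.8843^0.39 ≈ 4.5835, c* = (1−0.1)·4.5835 ≈ 4.1251.
At the golden rule the marginal product of capital equals n+δ: 0.39·2.7·k^(0.39−1) = 0.118. Solving, k_gold = (0.39·2.7/0.118)^(1/0.61) ≈ 36.1637.
y_gold = 2.7·36.1637^0.39 ≈ 10.9418, c_gold = y_gold − 0.118·k_gold ≈ 6.6745.
Gain: Δc = 6.6745 − 4.1251 ≈ 2.5494.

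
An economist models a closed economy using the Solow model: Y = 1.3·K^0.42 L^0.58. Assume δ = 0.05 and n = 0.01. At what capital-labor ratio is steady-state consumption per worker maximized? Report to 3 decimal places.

Break-even investment rate: n + δ = 0.01 + 0.05 = 0.06.
Golden rule sets MPK = n+δ: 0.42·1.3·k^(0.42−1) = 0.06, so k_gold = (0.42·1.3/0.06)^(1/0.58) ≈ 45.0318.

k_gold ≈ 45.032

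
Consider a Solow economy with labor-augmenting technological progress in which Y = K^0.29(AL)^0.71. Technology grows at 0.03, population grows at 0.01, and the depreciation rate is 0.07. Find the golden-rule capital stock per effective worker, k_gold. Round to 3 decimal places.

n + g + δ = 0.01 + 0.03 + 0.07 = 0.11.
Maximizing c = f(k) − (n+g+δ)·k gives f'(k) = n+g+δ, i.e. 0.29·k^(0.29−1) = 0.11, so k_gold = (0.29/0.11)^(1/0.71) ≈ 3.9171.

k_gold ≈ 3.917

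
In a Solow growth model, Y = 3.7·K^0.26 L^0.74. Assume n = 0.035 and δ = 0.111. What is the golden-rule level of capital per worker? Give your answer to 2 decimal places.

k_gold ≈ 12.78

Capital per worker breaks even when investment replaces (n + δ)·k; here n + δ = 0.146.
Setting f'(k) = n+δ gives 0.26·3.7·k^(0.26−1) = 0.146, hence k_gold = (0.26·3.7/0.146)^(1/0.74) ≈ 12.7796.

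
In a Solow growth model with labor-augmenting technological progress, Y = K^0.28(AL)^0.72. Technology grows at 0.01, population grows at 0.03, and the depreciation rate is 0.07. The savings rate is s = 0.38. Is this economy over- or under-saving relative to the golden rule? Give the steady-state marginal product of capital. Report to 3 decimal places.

The effective depreciation rate is n + g + δ = 0.03 + 0.01 + 0.07 = 0.11.
Steady-state k*: s·k^0.28 = 0.11·k gives k* = (0.38/0.11)^(1/0.72) ≈ 5.5945.
MPK = 0.28·5.5945^(-0.72) ≈ 0.0811.
MPK < n+g+δ = 0.11, so the economy is dynamically inefficient (over-saving).

over-saving; MPK ≈ 0.081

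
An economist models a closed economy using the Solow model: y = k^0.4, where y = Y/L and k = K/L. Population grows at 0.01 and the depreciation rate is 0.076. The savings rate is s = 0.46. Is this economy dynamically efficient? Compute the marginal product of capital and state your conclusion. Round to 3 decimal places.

The effective depreciation rate is n + δ = 0.01 + 0.076 = 0.086.
Steady-state k*: s·k^0.4 = 0.086·k gives k* = (0.46/0.086)^(1/0.6) ≈ 16.3593.
MPK = 0.4·16.3593^(-0.6) ≈ 0.0748.
MPK < n+δ = 0.086, so the economy is dynamically inefficient (over-saving).

dynamically inefficient; MPK ≈ 0.075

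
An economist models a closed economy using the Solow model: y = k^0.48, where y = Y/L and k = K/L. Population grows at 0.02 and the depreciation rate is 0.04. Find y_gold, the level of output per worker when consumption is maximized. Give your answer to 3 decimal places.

The effective depreciation rate is n + δ = 0.02 + 0.04 = 0.06.
Setting f'(k) = n+δ gives 0.48·k^(0.48−1) = 0.06, hence k_gold = (0.48/0.06)^(1/0.52) ≈ 54.5395.
Output: y_gold = k_gold^0.48 = 54.5395^0.48 ≈ 6.8174.

y_gold ≈ 6.817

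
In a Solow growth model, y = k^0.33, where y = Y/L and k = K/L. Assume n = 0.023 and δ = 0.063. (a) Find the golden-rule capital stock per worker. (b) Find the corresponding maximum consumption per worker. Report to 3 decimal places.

Break-even investment rate: n + δ = 0.023 + 0.063 = 0.086.
Setting f'(k) = n+δ gives 0.33·k^(0.33−1) = 0.086, hence k_gold = (0.33/0.086)^(1/0.67) ≈ 7.4416.
y_gold = 7.4416^0.33 ≈ 1.9393; c_gold = y_gold − 0.086·k_gold ≈ 1.2993.

(a) k_gold ≈ 7.442; (b) c_gold ≈ 1.299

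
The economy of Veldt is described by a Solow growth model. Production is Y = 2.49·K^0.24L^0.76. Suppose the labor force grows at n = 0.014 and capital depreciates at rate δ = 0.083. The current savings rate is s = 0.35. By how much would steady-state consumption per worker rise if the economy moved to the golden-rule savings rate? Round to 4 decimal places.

The effective depreciation rate is n + δ = 0.014 + 0.083 = 0.097.
Current steady state (s = 0.35): k* = (0.35·2.49/0.097)^(1/0.76) ≈ 17.9721, y* = 2.49·17.9721^0.24 ≈ 4.9808, c* = (1−0.35)·4.9808 ≈ 3.2376.
Maximizing c = f(k) − (n+δ)·k gives f'(k) = n+δ, i.e. 0.24·2.49·k^(0.24−1) = 0.097, so k_gold = (0.24·2.49/0.097)^(1/0.76) ≈ 10.9395.
y_gold = 2.49·10.9395^0.24 ≈ 4.4214, c_gold = y_gold − 0.097·k_gold ≈ 3.3603.
Gain: Δc = 3.3603 − 3.2376 ≈ 0.1227.

Δc ≈ 0.1227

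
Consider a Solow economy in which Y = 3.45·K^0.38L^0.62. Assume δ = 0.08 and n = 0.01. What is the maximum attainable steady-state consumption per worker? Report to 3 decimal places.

Capital per worker breaks even when investment replaces (n + δ)·k; here n + δ = 0.09.
Setting f'(k) = n+δ gives 0.38·3.45·k^(0.38−1) = 0.09, hence k_gold = (0.38·3.45/0.09)^(1/0.62) ≈ 75.2294.
y_gold = 3.45·75.2294^0.38 ≈ 17.8175.
c_gold = y_gold − (n+δ)·k_gold = 17.8175 − 0.09·75.2294 ≈ 11.0468.

c_gold ≈ 11.047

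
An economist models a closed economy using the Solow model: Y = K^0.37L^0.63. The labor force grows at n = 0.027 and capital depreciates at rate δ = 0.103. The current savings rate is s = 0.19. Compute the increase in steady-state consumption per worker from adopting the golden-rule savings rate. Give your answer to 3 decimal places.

n + δ = 0.027 + 0.103 = 0.13.
Current steady state (s = 0.19): k* = (0.19/0.13)^(1/0.63) ≈ 1.8264, y* = 1.8264^0.37 ≈ 1.2497, c* = (1−0.19)·1.2497 ≈ 1.0122.
Setting f'(k) = n+δ gives 0.37·k^(0.37−1) = 0.13, hence k_gold = (0.37/0.13)^(1/0.63) ≈ 5.2607.
y_gold = 5.2607^0.37 ≈ 1.8484, c_gold = y_gold − 0.13·k_gold ≈ 1.1645.
Gain: Δc = 1.1645 − 1.0122 ≈ 0.1522.

Δc ≈ 0.152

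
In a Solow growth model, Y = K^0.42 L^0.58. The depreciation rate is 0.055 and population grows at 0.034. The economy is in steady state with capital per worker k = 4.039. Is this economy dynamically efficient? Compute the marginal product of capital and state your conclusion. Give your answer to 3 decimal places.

Break-even investment rate: n + δ = 0.034 + 0.055 = 0.089.
MPK = 0.42·k^(0.42−1) = 0.42·4.039^(-0.58) ≈ 0.1869.
MPK > 0.089, so the economy is dynamically efficient (under-saving).

dynamically efficient; MPK ≈ 0.187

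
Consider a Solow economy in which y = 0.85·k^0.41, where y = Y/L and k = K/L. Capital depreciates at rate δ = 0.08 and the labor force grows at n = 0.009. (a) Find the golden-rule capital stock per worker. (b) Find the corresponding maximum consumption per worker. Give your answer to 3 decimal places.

(a) k_gold ≈ 10.110; (b) c_gold ≈ 1.295

The effective depreciation rate is n + δ = 0.009 + 0.08 = 0.089.
Golden rule sets MPK = n+δ: 0.41·0.85·k^(0.41−1) = 0.089, so k_gold = (0.41·0.85/0.089)^(1/0.59) ≈ 10.1104.
y_gold = 0.85·10.1104^0.41 ≈ 2.1947; c_gold = y_gold − 0.089·k_gold ≈ 1.2949.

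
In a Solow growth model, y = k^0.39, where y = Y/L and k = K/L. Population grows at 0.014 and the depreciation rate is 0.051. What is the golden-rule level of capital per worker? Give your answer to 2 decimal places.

Break-even investment rate: n + δ = 0.014 + 0.051 = 0.065.
Golden rule sets MPK = n+δ: 0.39·k^(0.39−1) = 0.065, so k_gold = (0.39/0.065)^(1/0.61) ≈ 18.8650.

k_gold ≈ 18.87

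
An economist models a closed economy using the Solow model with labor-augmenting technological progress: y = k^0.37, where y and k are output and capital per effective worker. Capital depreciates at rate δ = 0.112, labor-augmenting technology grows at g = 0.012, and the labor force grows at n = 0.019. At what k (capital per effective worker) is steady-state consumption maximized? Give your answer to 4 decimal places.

Break-even investment rate: n + g + δ = 0.019 + 0.012 + 0.112 = 0.143.
At the golden rule the marginal product of capital equals n+g+δ: 0.37·k^(0.37−1) = 0.143. Solving, k_gold = (0.37/0.143)^(1/0.63) ≈ 4.5221.

k_gold ≈ 4.5221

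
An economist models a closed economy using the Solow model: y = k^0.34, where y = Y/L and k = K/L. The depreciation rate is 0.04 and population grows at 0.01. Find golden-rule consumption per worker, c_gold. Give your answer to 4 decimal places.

Break-even investment rate: n + δ = 0.01 + 0.04 = 0.05.
Golden rule sets MPK = n+δ: 0.34·k^(0.34−1) = 0.05, so k_gold = (0.34/0.05)^(1/0.66) ≈ 18.2548.
y_gold = 18.2548^0.34 ≈ 2.6845.
c_gold = y_gold − (n+δ)·k_gold = 2.6845 − 0.05·18.2548 ≈ 1.7718.

c_gold ≈ 1.7718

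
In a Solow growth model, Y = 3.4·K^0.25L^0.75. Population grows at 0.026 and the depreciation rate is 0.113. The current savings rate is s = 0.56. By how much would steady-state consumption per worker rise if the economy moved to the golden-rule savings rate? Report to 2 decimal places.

Δc ≈ 1.08

The effective depreciation rate is n + δ = 0.026 + 0.113 = 0.139.
Current steady state (s = 0.56): k* = (0.56·3.4/0.139)^(1/0.75) ≈ 32.7745, y* = 3.4·32.7745^0.25 ≈ 8.1351, c* = (1−0.56)·8.1351 ≈ 3.5794.
At the golden rule the marginal product of capital equals n+δ: 0.25·3.4·k^(0.25−1) = 0.139. Solving, k_gold = (0.25·3.4/0.139)^(1/0.75) ≈ 11.1825.
y_gold = 3.4·11.1825^0.25 ≈ 6.2175, c_gold = y_gold − 0.139·k_gold ≈ 4.6631.
Gain: Δc = 4.6631 − 3.5794 ≈ 1.0837.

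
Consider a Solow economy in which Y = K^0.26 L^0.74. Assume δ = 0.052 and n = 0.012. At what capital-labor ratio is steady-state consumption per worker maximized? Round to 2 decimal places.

k_gold ≈ 6.65

n + δ = 0.012 + 0.052 = 0.064.
Maximizing c = f(k) − (n+δ)·k gives f'(k) = n+δ, i.e. 0.26·k^(0.26−1) = 0.064, so k_gold = (0.26/0.064)^(1/0.74) ≈ 6.6480.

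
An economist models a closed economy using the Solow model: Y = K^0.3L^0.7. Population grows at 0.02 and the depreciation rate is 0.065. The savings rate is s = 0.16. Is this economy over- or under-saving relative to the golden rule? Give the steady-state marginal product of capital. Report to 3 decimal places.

under-saving; MPK ≈ 0.159

n + δ = 0.02 + 0.065 = 0.085.
Steady-state k*: s·k^0.3 = 0.085·k gives k* = (0.16/0.085)^(1/0.7) ≈ 2.4685.
MPK = 0.3·2.4685^(-0.7) ≈ 0.1594.
MPK > n+δ = 0.085, so the economy is dynamically efficient (under-saving).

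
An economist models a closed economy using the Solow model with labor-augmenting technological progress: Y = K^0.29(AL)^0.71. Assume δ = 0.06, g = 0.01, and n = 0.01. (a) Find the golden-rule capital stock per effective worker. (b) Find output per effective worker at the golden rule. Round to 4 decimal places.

(a) k_gold ≈ 6.1342; (b) y_gold ≈ 1.6922

The effective depreciation rate is n + g + δ = 0.01 + 0.01 + 0.06 = 0.08.
Golden rule sets MPK = n+g+δ: 0.29·k^(0.29−1) = 0.08, so k_gold = (0.29/0.08)^(1/0.71) ≈ 6.1342.
y_gold = 6.1342^0.29 ≈ 1.6922.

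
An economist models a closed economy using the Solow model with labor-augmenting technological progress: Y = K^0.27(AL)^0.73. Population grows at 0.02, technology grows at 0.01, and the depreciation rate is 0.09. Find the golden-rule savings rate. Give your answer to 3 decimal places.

The effective depreciation rate is n + g + δ = 0.02 + 0.01 + 0.09 = 0.12.
At the golden rule MPK = n+g+δ, and in any Cobb-Douglas steady state s = (n+g+δ)·k/y = MPK·k/y = capital's share 0.27.

s_gold = 0.270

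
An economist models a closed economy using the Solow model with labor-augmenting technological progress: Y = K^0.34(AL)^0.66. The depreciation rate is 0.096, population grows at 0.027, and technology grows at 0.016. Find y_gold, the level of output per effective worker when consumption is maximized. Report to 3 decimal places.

y_gold ≈ 1.585

Break-even investment rate: n + g + δ = 0.027 + 0.016 + 0.096 = 0.139.
Golden rule sets MPK = n+g+δ: 0.34·k^(0.34−1) = 0.139, so k_gold = (0.34/0.139)^(1/0.66) ≈ 3.8778.
Output: y_gold = k_gold^0.34 = 3.8778^0.34 ≈ 1.5853.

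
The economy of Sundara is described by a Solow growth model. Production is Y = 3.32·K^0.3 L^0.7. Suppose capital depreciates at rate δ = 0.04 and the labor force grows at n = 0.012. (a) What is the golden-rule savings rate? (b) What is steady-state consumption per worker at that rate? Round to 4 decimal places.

(a) s_gold = 0.3000; (b) c_gold ≈ 8.2371

Break-even investment rate: n + δ = 0.012 + 0.04 = 0.052.
For Cobb-Douglas, s_gold equals capital's share: s_gold = 0.3.
Golden rule sets MPK = n+δ: 0.3·3.32·k^(0.3−1) = 0.052, so k_gold = (0.3·3.32/0.052)^(1/0.7) ≈ 67.8882.
y_gold = 3.32·67.8882^0.3 ≈ 11.7673; c_gold = (1−0.3)·y_gold ≈ 8.2371.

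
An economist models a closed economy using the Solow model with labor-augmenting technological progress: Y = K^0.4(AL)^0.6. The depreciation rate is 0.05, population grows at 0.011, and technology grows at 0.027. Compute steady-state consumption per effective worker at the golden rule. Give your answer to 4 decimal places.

Capital per effective worker breaks even when investment replaces (n + g + δ)·k; here n + g + δ = 0.088.
Maximizing c = f(k) − (n+g+δ)·k gives f'(k) = n+g+δ, i.e. 0.4·k^(0.4−1) = 0.088, so k_gold = (0.4/0.088)^(1/0.6) ≈ 12.4727.
y_gold = 12.4727^0.4 ≈ 2.7440.
c_gold = y_gold − (n+g+δ)·k_gold = 2.7440 − 0.088·12.4727 ≈ 1.6464.

c_gold ≈ 1.6464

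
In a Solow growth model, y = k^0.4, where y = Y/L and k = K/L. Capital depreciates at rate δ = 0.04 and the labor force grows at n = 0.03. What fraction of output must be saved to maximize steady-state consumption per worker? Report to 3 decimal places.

Break-even investment rate: n + δ = 0.03 + 0.04 = 0.07.
At the golden rule MPK = n+δ, and in any Cobb-Douglas steady state s = (n+δ)·k/y = MPK·k/y = capital's share 0.4.

s_gold = 0.400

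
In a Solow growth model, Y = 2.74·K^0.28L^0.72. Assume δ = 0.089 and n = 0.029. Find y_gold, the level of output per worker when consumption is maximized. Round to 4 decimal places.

n + δ = 0.029 + 0.089 = 0.118.
Maximizing c = f(k) − (n+δ)·k gives f'(k) = n+δ, i.e. 0.28·2.74·k^(0.28−1) = 0.118, so k_gold = (0.28·2.74/0.118)^(1/0.72) ≈ 13.4649.
Output: y_gold = 2.74·k_gold^0.28 = 2.74·13.4649^0.28 ≈ 5.6745.

y_gold ≈ 5.6745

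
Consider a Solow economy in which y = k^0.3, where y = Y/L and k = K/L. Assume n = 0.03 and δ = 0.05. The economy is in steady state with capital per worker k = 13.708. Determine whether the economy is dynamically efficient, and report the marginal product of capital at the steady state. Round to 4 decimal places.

dynamically inefficient; MPK ≈ 0.0480

Break-even investment rate: n + δ = 0.03 + 0.05 = 0.08.
MPK = 0.3·k^(0.3−1) = 0.3·13.708^(-0.7) ≈ 0.0480.
MPK < 0.08, so the economy is dynamically inefficient (over-saving).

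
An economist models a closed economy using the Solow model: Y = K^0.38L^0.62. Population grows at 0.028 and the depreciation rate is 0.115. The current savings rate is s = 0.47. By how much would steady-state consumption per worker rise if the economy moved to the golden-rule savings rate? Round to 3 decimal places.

Δc ≈ 0.030

The effective depreciation rate is n + δ = 0.028 + 0.115 = 0.143.
Current steady state (s = 0.47): k* = (0.47/0.143)^(1/0.62) ≈ 6.8153, y* = 6.8153^0.38 ≈ 2.0736, c* = (1−0.47)·2.0736 ≈ 1.0990.
Setting f'(k) = n+δ gives 0.38·k^(0.38−1) = 0.143, hence k_gold = (0.38/0.143)^(1/0.62) ≈ 4.8372.
y_gold = 4.8372^0.38 ≈ 1.8203, c_gold = y_gold − 0.143·k_gold ≈ 1.1286.
Gain: Δc = 1.1286 − 1.0990 ≈ 0.0296.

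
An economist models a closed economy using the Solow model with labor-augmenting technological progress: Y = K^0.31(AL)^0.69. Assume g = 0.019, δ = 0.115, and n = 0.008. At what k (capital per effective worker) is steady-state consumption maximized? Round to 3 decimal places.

k_gold ≈ 3.100

Capital per effective worker breaks even when investment replaces (n + g + δ)·k; here n + g + δ = 0.142.
At the golden rule the marginal product of capital equals n+g+δ: 0.31·k^(0.31−1) = 0.142. Solving, k_gold = (0.31/0.142)^(1/0.69) ≈ 3.1003.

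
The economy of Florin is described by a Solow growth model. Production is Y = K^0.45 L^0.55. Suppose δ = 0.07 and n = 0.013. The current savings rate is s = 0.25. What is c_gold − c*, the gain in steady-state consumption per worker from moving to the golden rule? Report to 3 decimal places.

Capital per worker breaks even when investment replaces (n + δ)·k; here n + δ = 0.083.
Current steady state (s = 0.25): k* = (0.25/0.083)^(1/0.55) ≈ 7.4243, y* = 7.4243^0.45 ≈ 2.4649, c* = (1−0.25)·2.4649 ≈ 1.8487.
At the golden rule the marginal product of capital equals n+δ: 0.45·k^(0.45−1) = 0.083. Solving, k_gold = (0.45/0.083)^(1/0.55) ≈ 21.6167.
y_gold = 21.6167^0.45 ≈ 3.9871, c_gold = y_gold − 0.083·k_gold ≈ 2.1929.
Gain: Δc = 2.1929 − 1.8487 ≈ 0.3442.

Δc ≈ 0.344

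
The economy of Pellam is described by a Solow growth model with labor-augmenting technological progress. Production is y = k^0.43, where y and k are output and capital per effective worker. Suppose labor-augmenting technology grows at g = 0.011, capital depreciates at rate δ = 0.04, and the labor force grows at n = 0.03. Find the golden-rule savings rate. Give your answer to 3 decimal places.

s_gold = 0.430

The effective depreciation rate is n + g + δ = 0.03 + 0.011 + 0.04 = 0.081.
At the golden rule MPK = n+g+δ, and in any Cobb-Douglas steady state s = (n+g+δ)·k/y = MPK·k/y = capital's share 0.43.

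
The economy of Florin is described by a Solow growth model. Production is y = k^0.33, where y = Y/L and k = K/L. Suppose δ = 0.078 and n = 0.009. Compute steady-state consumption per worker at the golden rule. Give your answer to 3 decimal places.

The effective depreciation rate is n + δ = 0.009 + 0.078 = 0.087.
Setting f'(k) = n+δ gives 0.33·k^(0.33−1) = 0.087, hence k_gold = (0.33/0.087)^(1/0.67) ≈ 7.3143.
y_gold = 7.3143^0.33 ≈ 1.9283.
c_gold = y_gold − (n+δ)·k_gold = 1.9283 − 0.087·7.3143 ≈ 1.2920.

c_gold ≈ 1.292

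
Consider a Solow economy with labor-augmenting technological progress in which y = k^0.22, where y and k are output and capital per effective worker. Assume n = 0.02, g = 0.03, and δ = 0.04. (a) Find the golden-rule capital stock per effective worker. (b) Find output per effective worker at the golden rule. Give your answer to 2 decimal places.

n + g + δ = 0.02 + 0.03 + 0.04 = 0.09.
Maximizing c = f(k) − (n+g+δ)·k gives f'(k) = n+g+δ, i.e. 0.22·k^(0.22−1) = 0.09, so k_gold = (0.22/0.09)^(1/0.78) ≈ 3.1453.
y_gold = 3.1453^0.22 ≈ 1.2867.

(a) k_gold ≈ 3.15; (b) y_gold ≈ 1.29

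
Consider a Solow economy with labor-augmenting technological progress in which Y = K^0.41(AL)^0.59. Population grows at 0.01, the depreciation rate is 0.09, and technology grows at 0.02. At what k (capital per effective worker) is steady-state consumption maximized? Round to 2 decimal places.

k_gold ≈ 8.02

n + g + δ = 0.01 + 0.02 + 0.09 = 0.12.
Setting f'(k) = n+g+δ gives 0.41·k^(0.41−1) = 0.12, hence k_gold = (0.41/0.12)^(1/0.59) ≈ 8.0244.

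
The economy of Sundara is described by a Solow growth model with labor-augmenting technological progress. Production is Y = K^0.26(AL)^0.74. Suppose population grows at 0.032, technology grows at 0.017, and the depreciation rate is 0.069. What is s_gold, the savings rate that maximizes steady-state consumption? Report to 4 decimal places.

s_gold = 0.2600

n + g + δ = 0.032 + 0.017 + 0.069 = 0.118.
At the golden rule MPK = n+g+δ, and in any Cobb-Douglas steady state s = (n+g+δ)·k/y = MPK·k/y = capital's share 0.26.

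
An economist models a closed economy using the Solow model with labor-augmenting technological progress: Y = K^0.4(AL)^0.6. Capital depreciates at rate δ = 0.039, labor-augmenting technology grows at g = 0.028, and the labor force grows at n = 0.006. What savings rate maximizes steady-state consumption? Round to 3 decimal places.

s_gold = 0.400

The effective depreciation rate is n + g + δ = 0.006 + 0.028 + 0.039 = 0.073.
At the golden rule MPK = n+g+δ, and in any Cobb-Douglas steady state s = (n+g+δ)·k/y = MPK·k/y = capital's share 0.4.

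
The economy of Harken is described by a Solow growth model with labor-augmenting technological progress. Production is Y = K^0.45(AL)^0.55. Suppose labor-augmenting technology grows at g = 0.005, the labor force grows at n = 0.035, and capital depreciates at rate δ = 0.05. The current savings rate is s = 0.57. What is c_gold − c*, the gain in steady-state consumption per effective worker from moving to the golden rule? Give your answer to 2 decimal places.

Δc ≈ 0.11

Break-even investment rate: n + g + δ = 0.035 + 0.005 + 0.05 = 0.09.
Current steady state (s = 0.57): k* = (0.57/0.09)^(1/0.55) ≈ 28.6757, y* = 28.6757^0.45 ≈ 4.5277, c* = (1−0.57)·4.5277 ≈ 1.9469.
Maximizing c = f(k) − (n+g+δ)·k gives f'(k) = n+g+δ, i.e. 0.45·k^(0.45−1) = 0.09, so k_gold = (0.45/0.09)^(1/0.55) ≈ 18.6575.
y_gold = 18.6575^0.45 ≈ 3.7315, c_gold = y_gold − 0.09·k_gold ≈ 2.0523.
Gain: Δc = 2.0523 − 1.9469 ≈ 0.1054.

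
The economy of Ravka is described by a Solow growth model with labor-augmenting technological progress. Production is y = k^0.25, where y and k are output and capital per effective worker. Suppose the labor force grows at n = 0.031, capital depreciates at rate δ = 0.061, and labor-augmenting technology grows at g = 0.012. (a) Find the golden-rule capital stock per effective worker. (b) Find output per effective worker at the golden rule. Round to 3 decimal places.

Capital per effective worker breaks even when investment replaces (n + g + δ)·k; here n + g + δ = 0.104.
Setting f'(k) = n+g+δ gives 0.25·k^(0.25−1) = 0.104, hence k_gold = (0.25/0.104)^(1/0.75) ≈ 3.2201.
y_gold = 3.2201^0.25 ≈ 1.3396.

(a) k_gold ≈ 3.220; (b) y_gold ≈ 1.340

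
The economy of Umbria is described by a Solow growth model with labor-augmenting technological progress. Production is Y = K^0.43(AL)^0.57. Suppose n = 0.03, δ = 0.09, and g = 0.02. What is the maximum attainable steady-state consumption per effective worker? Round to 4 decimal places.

c_gold ≈ 1.3290

The effective depreciation rate is n + g + δ = 0.03 + 0.02 + 0.09 = 0.14.
Setting f'(k) = n+g+δ gives 0.43·k^(0.43−1) = 0.14, hence k_gold = (0.43/0.14)^(1/0.57) ≈ 7.1612.
y_gold = 7.1612^0.43 ≈ 2.3315.
c_gold = y_gold − (n+g+δ)·k_gold = 2.3315 − 0.14·7.1612 ≈ 1.3290.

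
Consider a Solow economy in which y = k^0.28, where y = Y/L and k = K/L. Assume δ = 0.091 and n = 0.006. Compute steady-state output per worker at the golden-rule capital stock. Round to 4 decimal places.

y_gold ≈ 1.5102

The effective depreciation rate is n + δ = 0.006 + 0.091 = 0.097.
Setting f'(k) = n+δ gives 0.28·k^(0.28−1) = 0.097, hence k_gold = (0.28/0.097)^(1/0.72) ≈ 4.3594.
Output: y_gold = k_gold^0.28 = 4.3594^0.28 ≈ 1.5102.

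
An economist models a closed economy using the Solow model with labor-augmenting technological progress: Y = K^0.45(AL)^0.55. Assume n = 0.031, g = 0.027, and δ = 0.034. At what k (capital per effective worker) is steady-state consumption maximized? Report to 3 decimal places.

Break-even investment rate: n + g + δ = 0.031 + 0.027 + 0.034 = 0.092.
Golden rule sets MPK = n+g+δ: 0.45·k^(0.45−1) = 0.092, so k_gold = (0.45/0.092)^(1/0.55) ≈ 17.9267.

k_gold ≈ 17.927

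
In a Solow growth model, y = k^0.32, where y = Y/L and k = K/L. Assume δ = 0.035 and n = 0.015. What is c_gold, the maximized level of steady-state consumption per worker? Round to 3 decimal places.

c_gold ≈ 1.629

Capital per worker breaks even when investment replaces (n + δ)·k; here n + δ = 0.05.
At the golden rule the marginal product of capital equals n+δ: 0.32·k^(0.32−1) = 0.05. Solving, k_gold = (0.32/0.05)^(1/0.68) ≈ 15.3306.
y_gold = 15.3306^0.32 ≈ 2.3954.
c_gold = y_gold − (n+δ)·k_gold = 2.3954 − 0.05·15.3306 ≈ 1.6289.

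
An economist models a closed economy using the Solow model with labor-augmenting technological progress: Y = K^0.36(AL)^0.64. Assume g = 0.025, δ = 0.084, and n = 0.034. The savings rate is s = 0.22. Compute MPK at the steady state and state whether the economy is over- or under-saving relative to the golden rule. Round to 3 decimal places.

under-saving; MPK ≈ 0.234

Break-even investment rate: n + g + δ = 0.034 + 0.025 + 0.084 = 0.143.
Steady-state k*: s·k^0.36 = 0.143·k gives k* = (0.22/0.143)^(1/0.64) ≈ 1.9603.
MPK = 0.36·1.9603^(-0.64) ≈ 0.2340.
MPK > n+g+δ = 0.143, so the economy is dynamically efficient (under-saving).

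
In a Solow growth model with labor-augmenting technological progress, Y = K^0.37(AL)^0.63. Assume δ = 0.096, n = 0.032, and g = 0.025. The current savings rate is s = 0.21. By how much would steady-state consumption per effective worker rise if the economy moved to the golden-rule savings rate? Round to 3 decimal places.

n + g + δ = 0.032 + 0.025 + 0.096 = 0.153.
Current steady state (s = 0.21): k* = (0.21/0.153)^(1/0.63) ≈ 1.6531, y* = 1.6531^0.37 ≈ 1.2044, c* = (1−0.21)·1.2044 ≈ 0.9515.
Golden rule sets MPK = n+g+δ: 0.37·k^(0.37−1) = 0.153, so k_gold = (0.37/0.153)^(1/0.63) ≈ 4.0621.
y_gold = 4.0621^0.37 ≈ 1.6797, c_gold = y_gold − 0.153·k_gold ≈ 1.0582.
Gain: Δc = 1.0582 − 0.9515 ≈ 0.1067.

Δc ≈ 0.107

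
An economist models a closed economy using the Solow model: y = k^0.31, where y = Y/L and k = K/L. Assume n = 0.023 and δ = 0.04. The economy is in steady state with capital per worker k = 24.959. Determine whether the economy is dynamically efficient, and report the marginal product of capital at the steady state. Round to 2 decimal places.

dynamically inefficient; MPK ≈ 0.03

Capital per worker breaks even when investment replaces (n + δ)·k; here n + δ = 0.063.
MPK = 0.31·k^(0.31−1) = 0.31·24.959^(-0.69) ≈ 0.0337.
MPK < 0.063, so the economy is dynamically inefficient (over-saving).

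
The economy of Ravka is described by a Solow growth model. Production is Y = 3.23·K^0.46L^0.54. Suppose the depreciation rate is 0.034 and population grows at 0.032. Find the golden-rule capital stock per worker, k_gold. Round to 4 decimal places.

n + δ = 0.032 + 0.034 = 0.066.
At the golden rule the marginal product of capital equals n+δ: 0.46·3.23·k^(0.46−1) = 0.066. Solving, k_gold = (0.46·3.23/0.066)^(1/0.54) ≈ 319.5029.

k_gold ≈ 319.5029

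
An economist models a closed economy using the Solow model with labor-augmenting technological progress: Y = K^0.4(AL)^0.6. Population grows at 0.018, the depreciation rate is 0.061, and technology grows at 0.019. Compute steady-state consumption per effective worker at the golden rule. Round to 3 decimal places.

Break-even investment rate: n + g + δ = 0.018 + 0.019 + 0.061 = 0.098.
Maximizing c = f(k) − (n+g+δ)·k gives f'(k) = n+g+δ, i.e. 0.4·k^(0.4−1) = 0.098, so k_gold = (0.4/0.098)^(1/0.6) ≈ 10.4245.
y_gold = 10.4245^0.4 ≈ 2.5540.
c_gold = y_gold − (n+g+δ)·k_gold = 2.5540 − 0.098·10.4245 ≈ 1.5324.

c_gold ≈ 1.532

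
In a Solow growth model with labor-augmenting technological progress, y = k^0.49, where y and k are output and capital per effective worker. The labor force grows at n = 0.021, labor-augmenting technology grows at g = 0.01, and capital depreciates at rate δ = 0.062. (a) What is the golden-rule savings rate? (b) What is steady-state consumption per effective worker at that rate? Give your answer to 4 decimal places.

(a) s_gold = 0.4900; (b) c_gold ≈ 2.5176

The effective depreciation rate is n + g + δ = 0.021 + 0.01 + 0.062 = 0.093.
For Cobb-Douglas, s_gold equals capital's share: s_gold = 0.49.
Golden rule sets MPK = n+g+δ: 0.49·k^(0.49−1) = 0.093, so k_gold = (0.49/0.093)^(1/0.51) ≈ 26.0090.
y_gold = 26.0090^0.49 ≈ 4.9364; c_gold = (1−0.49)·y_gold ≈ 2.5176.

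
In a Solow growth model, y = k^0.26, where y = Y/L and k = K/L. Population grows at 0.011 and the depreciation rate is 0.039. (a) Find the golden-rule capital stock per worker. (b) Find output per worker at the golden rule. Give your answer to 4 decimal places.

(a) k_gold ≈ 9.2805; (b) y_gold ≈ 1.7847

Capital per worker breaks even when investment replaces (n + δ)·k; here n + δ = 0.05.
Golden rule sets MPK = n+δ: 0.26·k^(0.26−1) = 0.05, so k_gold = (0.26/0.05)^(1/0.74) ≈ 9.2805.
y_gold = 9.2805^0.26 ≈ 1.7847.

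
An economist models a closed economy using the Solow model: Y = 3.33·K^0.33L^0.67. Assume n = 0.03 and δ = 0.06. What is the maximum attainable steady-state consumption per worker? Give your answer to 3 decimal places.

n + δ = 0.03 + 0.06 = 0.09.
Golden rule sets MPK = n+δ: 0.33·3.33·k^(0.33−1) = 0.09, so k_gold = (0.33·3.33/0.09)^(1/0.67) ≈ 41.8759.
y_gold = 3.33·41.8759^0.33 ≈ 11.4207.
c_gold = y_gold − (n+δ)·k_gold = 11.4207 − 0.09·41.8759 ≈ 7.6519.

c_gold ≈ 7.652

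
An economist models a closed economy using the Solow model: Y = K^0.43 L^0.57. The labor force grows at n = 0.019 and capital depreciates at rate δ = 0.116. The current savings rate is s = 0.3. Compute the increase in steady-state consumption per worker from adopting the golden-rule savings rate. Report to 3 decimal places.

Δc ≈ 0.087

The effective depreciation rate is n + δ = 0.019 + 0.116 = 0.135.
Current steady state (s = 0.3): k* = (0.3/0.135)^(1/0.57) ≈ 4.0588, y* = 4.0588^0.43 ≈ 1.8265, c* = (1−0.3)·1.8265 ≈ 1.2785.
Setting f'(k) = n+δ gives 0.43·k^(0.43−1) = 0.135, hence k_gold = (0.43/0.135)^(1/0.57) ≈ 7.6330.
y_gold = 7.6330^0.43 ≈ 2.3964, c_gold = y_gold − 0.135·k_gold ≈ 1.3659.
Gain: Δc = 1.3659 − 1.2785 ≈ 0.0874.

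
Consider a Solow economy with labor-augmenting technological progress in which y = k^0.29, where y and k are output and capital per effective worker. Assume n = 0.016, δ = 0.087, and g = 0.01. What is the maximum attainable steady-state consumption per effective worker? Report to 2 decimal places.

Capital per effective worker breaks even when investment replaces (n + g + δ)·k; here n + g + δ = 0.113.
Setting f'(k) = n+g+δ gives 0.29·k^(0.29−1) = 0.113, hence k_gold = (0.29/0.113)^(1/0.71) ≈ 3.7714.
y_gold = 3.7714^0.29 ≈ 1.4696.
c_gold = y_gold − (n+g+δ)·k_gold = 1.4696 − 0.113·3.7714 ≈ 1.0434.

c_gold ≈ 1.04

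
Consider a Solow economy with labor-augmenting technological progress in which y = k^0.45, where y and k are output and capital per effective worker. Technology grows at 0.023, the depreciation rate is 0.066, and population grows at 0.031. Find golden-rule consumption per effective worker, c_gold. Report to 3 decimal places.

The effective depreciation rate is n + g + δ = 0.031 + 0.023 + 0.066 = 0.12.
Setting f'(k) = n+g+δ gives 0.45·k^(0.45−1) = 0.12, hence k_gold = (0.45/0.12)^(1/0.55) ≈ 11.0584.
y_gold = 11.0584^0.45 ≈ 2.9489.
c_gold = y_gold − (n+g+δ)·k_gold = 2.9489 − 0.12·11.0584 ≈ 1.6219.

c_gold ≈ 1.622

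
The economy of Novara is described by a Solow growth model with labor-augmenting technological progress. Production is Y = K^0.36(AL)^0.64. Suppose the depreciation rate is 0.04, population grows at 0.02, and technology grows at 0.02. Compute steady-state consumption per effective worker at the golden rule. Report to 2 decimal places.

Capital per effective worker breaks even when investment replaces (n + g + δ)·k; here n + g + δ = 0.08.
At the golden rule the marginal product of capital equals n+g+δ: 0.36·k^(0.36−1) = 0.08. Solving, k_gold = (0.36/0.08)^(1/0.64) ≈ 10.4868.
y_gold = 10.4868^0.36 ≈ 2.3304.
c_gold = y_gold − (n+g+δ)·k_gold = 2.3304 − 0.08·10.4868 ≈ 1.4915.

c_gold ≈ 1.49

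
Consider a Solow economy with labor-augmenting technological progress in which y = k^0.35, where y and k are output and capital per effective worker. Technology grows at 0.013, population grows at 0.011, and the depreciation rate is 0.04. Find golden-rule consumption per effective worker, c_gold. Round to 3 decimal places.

c_gold ≈ 1.623

n + g + δ = 0.011 + 0.013 + 0.04 = 0.064.
Maximizing c = f(k) − (n+g+δ)·k gives f'(k) = n+g+δ, i.e. 0.35·k^(0.35−1) = 0.064, so k_gold = (0.35/0.064)^(1/0.65) ≈ 13.6525.
y_gold = 13.6525^0.35 ≈ 2.4965.
c_gold = y_gold − (n+g+δ)·k_gold = 2.4965 − 0.064·13.6525 ≈ 1.6227.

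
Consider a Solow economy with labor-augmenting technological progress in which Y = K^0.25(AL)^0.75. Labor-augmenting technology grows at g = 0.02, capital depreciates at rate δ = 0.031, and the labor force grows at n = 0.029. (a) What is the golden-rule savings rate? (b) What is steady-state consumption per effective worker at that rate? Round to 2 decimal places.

(a) s_gold = 0.25; (b) c_gold ≈ 1.10

Break-even investment rate: n + g + δ = 0.029 + 0.02 + 0.031 = 0.08.
For Cobb-Douglas, s_gold equals capital's share: s_gold = 0.25.
Setting f'(k) = n+g+δ gives 0.25·k^(0.25−1) = 0.08, hence k_gold = (0.25/0.08)^(1/0.75) ≈ 4.5688.
y_gold = 4.5688^0.25 ≈ 1.4620; c_gold = (1−0.25)·y_gold ≈ 1.0965.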